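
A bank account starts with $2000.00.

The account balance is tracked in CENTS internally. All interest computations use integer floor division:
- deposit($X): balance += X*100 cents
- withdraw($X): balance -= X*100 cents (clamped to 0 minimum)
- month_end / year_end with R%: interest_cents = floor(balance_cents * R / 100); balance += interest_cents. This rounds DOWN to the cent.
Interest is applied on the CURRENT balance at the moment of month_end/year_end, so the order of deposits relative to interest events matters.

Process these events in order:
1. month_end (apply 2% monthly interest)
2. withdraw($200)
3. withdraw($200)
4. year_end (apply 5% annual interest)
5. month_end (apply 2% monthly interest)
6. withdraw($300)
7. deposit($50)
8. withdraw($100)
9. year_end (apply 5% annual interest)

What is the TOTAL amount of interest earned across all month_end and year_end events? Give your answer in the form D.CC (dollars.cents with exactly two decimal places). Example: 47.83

Answer: 226.76

Derivation:
After 1 (month_end (apply 2% monthly interest)): balance=$2040.00 total_interest=$40.00
After 2 (withdraw($200)): balance=$1840.00 total_interest=$40.00
After 3 (withdraw($200)): balance=$1640.00 total_interest=$40.00
After 4 (year_end (apply 5% annual interest)): balance=$1722.00 total_interest=$122.00
After 5 (month_end (apply 2% monthly interest)): balance=$1756.44 total_interest=$156.44
After 6 (withdraw($300)): balance=$1456.44 total_interest=$156.44
After 7 (deposit($50)): balance=$1506.44 total_interest=$156.44
After 8 (withdraw($100)): balance=$1406.44 total_interest=$156.44
After 9 (year_end (apply 5% annual interest)): balance=$1476.76 total_interest=$226.76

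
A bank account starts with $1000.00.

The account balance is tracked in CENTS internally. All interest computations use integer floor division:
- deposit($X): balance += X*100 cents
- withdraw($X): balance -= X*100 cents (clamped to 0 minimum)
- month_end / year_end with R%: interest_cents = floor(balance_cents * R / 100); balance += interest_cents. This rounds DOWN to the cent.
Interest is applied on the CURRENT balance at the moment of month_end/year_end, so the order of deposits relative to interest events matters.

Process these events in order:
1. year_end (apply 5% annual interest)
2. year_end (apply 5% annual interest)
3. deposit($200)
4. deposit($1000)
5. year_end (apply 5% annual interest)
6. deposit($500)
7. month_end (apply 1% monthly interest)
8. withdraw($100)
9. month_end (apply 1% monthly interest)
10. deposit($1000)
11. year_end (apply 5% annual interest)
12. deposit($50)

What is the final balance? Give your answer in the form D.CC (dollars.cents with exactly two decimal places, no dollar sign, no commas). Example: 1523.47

After 1 (year_end (apply 5% annual interest)): balance=$1050.00 total_interest=$50.00
After 2 (year_end (apply 5% annual interest)): balance=$1102.50 total_interest=$102.50
After 3 (deposit($200)): balance=$1302.50 total_interest=$102.50
After 4 (deposit($1000)): balance=$2302.50 total_interest=$102.50
After 5 (year_end (apply 5% annual interest)): balance=$2417.62 total_interest=$217.62
After 6 (deposit($500)): balance=$2917.62 total_interest=$217.62
After 7 (month_end (apply 1% monthly interest)): balance=$2946.79 total_interest=$246.79
After 8 (withdraw($100)): balance=$2846.79 total_interest=$246.79
After 9 (month_end (apply 1% monthly interest)): balance=$2875.25 total_interest=$275.25
After 10 (deposit($1000)): balance=$3875.25 total_interest=$275.25
After 11 (year_end (apply 5% annual interest)): balance=$4069.01 total_interest=$469.01
After 12 (deposit($50)): balance=$4119.01 total_interest=$469.01

Answer: 4119.01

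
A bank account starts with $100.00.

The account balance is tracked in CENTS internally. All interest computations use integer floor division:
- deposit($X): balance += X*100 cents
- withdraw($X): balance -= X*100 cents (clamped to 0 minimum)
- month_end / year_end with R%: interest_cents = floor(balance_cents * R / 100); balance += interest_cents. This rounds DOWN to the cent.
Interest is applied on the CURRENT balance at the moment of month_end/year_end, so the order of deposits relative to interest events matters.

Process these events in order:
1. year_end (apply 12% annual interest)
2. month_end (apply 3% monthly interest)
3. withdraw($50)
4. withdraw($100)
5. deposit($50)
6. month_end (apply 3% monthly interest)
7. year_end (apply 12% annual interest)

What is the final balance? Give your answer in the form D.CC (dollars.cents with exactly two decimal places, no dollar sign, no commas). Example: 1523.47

Answer: 57.68

Derivation:
After 1 (year_end (apply 12% annual interest)): balance=$112.00 total_interest=$12.00
After 2 (month_end (apply 3% monthly interest)): balance=$115.36 total_interest=$15.36
After 3 (withdraw($50)): balance=$65.36 total_interest=$15.36
After 4 (withdraw($100)): balance=$0.00 total_interest=$15.36
After 5 (deposit($50)): balance=$50.00 total_interest=$15.36
After 6 (month_end (apply 3% monthly interest)): balance=$51.50 total_interest=$16.86
After 7 (year_end (apply 12% annual interest)): balance=$57.68 total_interest=$23.04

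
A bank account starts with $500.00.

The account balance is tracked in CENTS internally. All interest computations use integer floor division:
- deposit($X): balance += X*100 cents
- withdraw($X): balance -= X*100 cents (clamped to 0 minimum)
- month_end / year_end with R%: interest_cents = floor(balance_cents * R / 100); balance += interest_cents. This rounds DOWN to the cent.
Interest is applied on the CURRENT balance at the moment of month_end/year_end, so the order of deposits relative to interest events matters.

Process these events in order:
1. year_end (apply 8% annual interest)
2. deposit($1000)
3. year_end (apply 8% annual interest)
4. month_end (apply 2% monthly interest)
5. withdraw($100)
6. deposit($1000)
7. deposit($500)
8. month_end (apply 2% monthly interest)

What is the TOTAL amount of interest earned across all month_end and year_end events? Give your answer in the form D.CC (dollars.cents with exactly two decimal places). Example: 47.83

Answer: 258.38

Derivation:
After 1 (year_end (apply 8% annual interest)): balance=$540.00 total_interest=$40.00
After 2 (deposit($1000)): balance=$1540.00 total_interest=$40.00
After 3 (year_end (apply 8% annual interest)): balance=$1663.20 total_interest=$163.20
After 4 (month_end (apply 2% monthly interest)): balance=$1696.46 total_interest=$196.46
After 5 (withdraw($100)): balance=$1596.46 total_interest=$196.46
After 6 (deposit($1000)): balance=$2596.46 total_interest=$196.46
After 7 (deposit($500)): balance=$3096.46 total_interest=$196.46
After 8 (month_end (apply 2% monthly interest)): balance=$3158.38 total_interest=$258.38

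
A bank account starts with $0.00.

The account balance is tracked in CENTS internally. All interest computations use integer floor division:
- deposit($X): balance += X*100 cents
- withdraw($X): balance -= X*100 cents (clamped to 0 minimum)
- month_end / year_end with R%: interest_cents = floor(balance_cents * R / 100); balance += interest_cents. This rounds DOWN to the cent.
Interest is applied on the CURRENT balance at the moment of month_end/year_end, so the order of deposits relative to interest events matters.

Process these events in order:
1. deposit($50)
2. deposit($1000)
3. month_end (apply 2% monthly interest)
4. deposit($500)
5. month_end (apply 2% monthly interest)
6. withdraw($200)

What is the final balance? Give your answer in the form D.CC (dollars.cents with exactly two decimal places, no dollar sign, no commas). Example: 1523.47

Answer: 1402.42

Derivation:
After 1 (deposit($50)): balance=$50.00 total_interest=$0.00
After 2 (deposit($1000)): balance=$1050.00 total_interest=$0.00
After 3 (month_end (apply 2% monthly interest)): balance=$1071.00 total_interest=$21.00
After 4 (deposit($500)): balance=$1571.00 total_interest=$21.00
After 5 (month_end (apply 2% monthly interest)): balance=$1602.42 total_interest=$52.42
After 6 (withdraw($200)): balance=$1402.42 total_interest=$52.42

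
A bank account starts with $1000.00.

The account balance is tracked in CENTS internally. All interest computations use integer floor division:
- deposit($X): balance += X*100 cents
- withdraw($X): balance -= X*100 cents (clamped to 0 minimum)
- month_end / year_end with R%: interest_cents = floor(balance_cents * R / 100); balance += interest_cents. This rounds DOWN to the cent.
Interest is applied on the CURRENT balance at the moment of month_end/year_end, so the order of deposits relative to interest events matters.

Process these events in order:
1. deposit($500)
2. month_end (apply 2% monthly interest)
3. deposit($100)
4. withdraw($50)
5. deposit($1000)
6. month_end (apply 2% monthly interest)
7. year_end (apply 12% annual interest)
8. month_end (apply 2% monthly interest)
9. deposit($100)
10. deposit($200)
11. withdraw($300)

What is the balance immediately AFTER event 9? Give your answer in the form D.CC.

Answer: 3106.33

Derivation:
After 1 (deposit($500)): balance=$1500.00 total_interest=$0.00
After 2 (month_end (apply 2% monthly interest)): balance=$1530.00 total_interest=$30.00
After 3 (deposit($100)): balance=$1630.00 total_interest=$30.00
After 4 (withdraw($50)): balance=$1580.00 total_interest=$30.00
After 5 (deposit($1000)): balance=$2580.00 total_interest=$30.00
After 6 (month_end (apply 2% monthly interest)): balance=$2631.60 total_interest=$81.60
After 7 (year_end (apply 12% annual interest)): balance=$2947.39 total_interest=$397.39
After 8 (month_end (apply 2% monthly interest)): balance=$3006.33 total_interest=$456.33
After 9 (deposit($100)): balance=$3106.33 total_interest=$456.33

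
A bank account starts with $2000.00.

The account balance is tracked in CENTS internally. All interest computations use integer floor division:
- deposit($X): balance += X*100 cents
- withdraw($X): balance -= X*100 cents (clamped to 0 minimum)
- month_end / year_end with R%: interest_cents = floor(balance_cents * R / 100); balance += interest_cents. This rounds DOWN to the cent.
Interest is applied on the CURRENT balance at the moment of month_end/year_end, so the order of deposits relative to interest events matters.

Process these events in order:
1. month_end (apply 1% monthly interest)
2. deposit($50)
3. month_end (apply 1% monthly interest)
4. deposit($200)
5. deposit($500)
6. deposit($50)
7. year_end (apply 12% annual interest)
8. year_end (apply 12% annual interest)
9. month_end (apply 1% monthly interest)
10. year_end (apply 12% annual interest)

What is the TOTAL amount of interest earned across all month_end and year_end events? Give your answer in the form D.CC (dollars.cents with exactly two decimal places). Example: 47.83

After 1 (month_end (apply 1% monthly interest)): balance=$2020.00 total_interest=$20.00
After 2 (deposit($50)): balance=$2070.00 total_interest=$20.00
After 3 (month_end (apply 1% monthly interest)): balance=$2090.70 total_interest=$40.70
After 4 (deposit($200)): balance=$2290.70 total_interest=$40.70
After 5 (deposit($500)): balance=$2790.70 total_interest=$40.70
After 6 (deposit($50)): balance=$2840.70 total_interest=$40.70
After 7 (year_end (apply 12% annual interest)): balance=$3181.58 total_interest=$381.58
After 8 (year_end (apply 12% annual interest)): balance=$3563.36 total_interest=$763.36
After 9 (month_end (apply 1% monthly interest)): balance=$3598.99 total_interest=$798.99
After 10 (year_end (apply 12% annual interest)): balance=$4030.86 total_interest=$1230.86

Answer: 1230.86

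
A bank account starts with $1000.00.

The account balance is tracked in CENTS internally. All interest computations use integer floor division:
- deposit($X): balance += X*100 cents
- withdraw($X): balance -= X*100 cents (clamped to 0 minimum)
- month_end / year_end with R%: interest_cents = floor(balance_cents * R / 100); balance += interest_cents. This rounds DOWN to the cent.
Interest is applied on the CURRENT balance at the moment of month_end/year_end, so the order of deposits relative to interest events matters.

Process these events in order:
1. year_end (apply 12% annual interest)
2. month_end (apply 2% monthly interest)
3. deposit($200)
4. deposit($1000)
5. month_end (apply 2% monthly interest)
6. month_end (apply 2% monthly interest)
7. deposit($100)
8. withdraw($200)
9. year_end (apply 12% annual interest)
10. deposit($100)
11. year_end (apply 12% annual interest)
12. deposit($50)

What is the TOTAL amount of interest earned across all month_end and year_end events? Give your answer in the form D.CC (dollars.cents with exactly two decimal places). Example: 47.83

After 1 (year_end (apply 12% annual interest)): balance=$1120.00 total_interest=$120.00
After 2 (month_end (apply 2% monthly interest)): balance=$1142.40 total_interest=$142.40
After 3 (deposit($200)): balance=$1342.40 total_interest=$142.40
After 4 (deposit($1000)): balance=$2342.40 total_interest=$142.40
After 5 (month_end (apply 2% monthly interest)): balance=$2389.24 total_interest=$189.24
After 6 (month_end (apply 2% monthly interest)): balance=$2437.02 total_interest=$237.02
After 7 (deposit($100)): balance=$2537.02 total_interest=$237.02
After 8 (withdraw($200)): balance=$2337.02 total_interest=$237.02
After 9 (year_end (apply 12% annual interest)): balance=$2617.46 total_interest=$517.46
After 10 (deposit($100)): balance=$2717.46 total_interest=$517.46
After 11 (year_end (apply 12% annual interest)): balance=$3043.55 total_interest=$843.55
After 12 (deposit($50)): balance=$3093.55 total_interest=$843.55

Answer: 843.55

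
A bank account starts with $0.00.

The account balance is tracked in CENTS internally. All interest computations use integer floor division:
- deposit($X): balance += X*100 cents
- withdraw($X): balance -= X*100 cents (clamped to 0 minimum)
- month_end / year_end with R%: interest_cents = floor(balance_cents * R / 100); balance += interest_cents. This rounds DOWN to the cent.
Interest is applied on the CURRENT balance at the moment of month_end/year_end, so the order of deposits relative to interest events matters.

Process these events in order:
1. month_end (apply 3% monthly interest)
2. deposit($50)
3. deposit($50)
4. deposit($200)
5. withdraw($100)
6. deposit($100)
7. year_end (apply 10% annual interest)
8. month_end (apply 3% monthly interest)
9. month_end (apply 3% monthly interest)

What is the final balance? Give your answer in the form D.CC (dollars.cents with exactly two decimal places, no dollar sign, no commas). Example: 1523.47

After 1 (month_end (apply 3% monthly interest)): balance=$0.00 total_interest=$0.00
After 2 (deposit($50)): balance=$50.00 total_interest=$0.00
After 3 (deposit($50)): balance=$100.00 total_interest=$0.00
After 4 (deposit($200)): balance=$300.00 total_interest=$0.00
After 5 (withdraw($100)): balance=$200.00 total_interest=$0.00
After 6 (deposit($100)): balance=$300.00 total_interest=$0.00
After 7 (year_end (apply 10% annual interest)): balance=$330.00 total_interest=$30.00
After 8 (month_end (apply 3% monthly interest)): balance=$339.90 total_interest=$39.90
After 9 (month_end (apply 3% monthly interest)): balance=$350.09 total_interest=$50.09

Answer: 350.09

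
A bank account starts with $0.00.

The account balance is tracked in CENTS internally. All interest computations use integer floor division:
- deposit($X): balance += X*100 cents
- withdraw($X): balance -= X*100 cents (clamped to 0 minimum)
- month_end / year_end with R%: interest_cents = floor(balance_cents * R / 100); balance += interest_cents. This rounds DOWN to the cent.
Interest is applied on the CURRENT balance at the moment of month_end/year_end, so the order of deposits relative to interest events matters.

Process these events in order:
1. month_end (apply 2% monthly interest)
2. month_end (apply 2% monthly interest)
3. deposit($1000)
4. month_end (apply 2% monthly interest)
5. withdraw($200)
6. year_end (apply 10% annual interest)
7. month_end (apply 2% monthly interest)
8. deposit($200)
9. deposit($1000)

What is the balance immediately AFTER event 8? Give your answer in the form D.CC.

After 1 (month_end (apply 2% monthly interest)): balance=$0.00 total_interest=$0.00
After 2 (month_end (apply 2% monthly interest)): balance=$0.00 total_interest=$0.00
After 3 (deposit($1000)): balance=$1000.00 total_interest=$0.00
After 4 (month_end (apply 2% monthly interest)): balance=$1020.00 total_interest=$20.00
After 5 (withdraw($200)): balance=$820.00 total_interest=$20.00
After 6 (year_end (apply 10% annual interest)): balance=$902.00 total_interest=$102.00
After 7 (month_end (apply 2% monthly interest)): balance=$920.04 total_interest=$120.04
After 8 (deposit($200)): balance=$1120.04 total_interest=$120.04

Answer: 1120.04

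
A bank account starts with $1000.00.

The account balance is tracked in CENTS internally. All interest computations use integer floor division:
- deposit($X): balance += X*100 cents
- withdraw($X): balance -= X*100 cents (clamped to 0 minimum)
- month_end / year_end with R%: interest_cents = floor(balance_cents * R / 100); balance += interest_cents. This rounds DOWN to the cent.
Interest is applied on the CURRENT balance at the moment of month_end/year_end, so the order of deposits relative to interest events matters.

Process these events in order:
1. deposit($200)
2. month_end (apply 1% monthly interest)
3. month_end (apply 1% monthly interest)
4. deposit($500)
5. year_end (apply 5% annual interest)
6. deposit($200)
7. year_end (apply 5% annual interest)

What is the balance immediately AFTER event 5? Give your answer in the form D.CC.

Answer: 1810.32

Derivation:
After 1 (deposit($200)): balance=$1200.00 total_interest=$0.00
After 2 (month_end (apply 1% monthly interest)): balance=$1212.00 total_interest=$12.00
After 3 (month_end (apply 1% monthly interest)): balance=$1224.12 total_interest=$24.12
After 4 (deposit($500)): balance=$1724.12 total_interest=$24.12
After 5 (year_end (apply 5% annual interest)): balance=$1810.32 total_interest=$110.32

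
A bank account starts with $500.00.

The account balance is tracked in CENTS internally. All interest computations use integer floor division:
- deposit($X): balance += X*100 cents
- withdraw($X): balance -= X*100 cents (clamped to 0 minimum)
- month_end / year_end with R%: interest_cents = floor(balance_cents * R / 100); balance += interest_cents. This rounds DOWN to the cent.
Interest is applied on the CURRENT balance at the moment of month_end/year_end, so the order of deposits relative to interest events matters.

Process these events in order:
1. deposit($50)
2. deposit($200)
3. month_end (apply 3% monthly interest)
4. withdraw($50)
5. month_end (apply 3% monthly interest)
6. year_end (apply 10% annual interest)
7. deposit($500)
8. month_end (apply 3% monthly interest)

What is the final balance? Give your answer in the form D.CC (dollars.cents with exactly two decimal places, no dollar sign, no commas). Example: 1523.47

Answer: 1358.13

Derivation:
After 1 (deposit($50)): balance=$550.00 total_interest=$0.00
After 2 (deposit($200)): balance=$750.00 total_interest=$0.00
After 3 (month_end (apply 3% monthly interest)): balance=$772.50 total_interest=$22.50
After 4 (withdraw($50)): balance=$722.50 total_interest=$22.50
After 5 (month_end (apply 3% monthly interest)): balance=$744.17 total_interest=$44.17
After 6 (year_end (apply 10% annual interest)): balance=$818.58 total_interest=$118.58
After 7 (deposit($500)): balance=$1318.58 total_interest=$118.58
After 8 (month_end (apply 3% monthly interest)): balance=$1358.13 total_interest=$158.13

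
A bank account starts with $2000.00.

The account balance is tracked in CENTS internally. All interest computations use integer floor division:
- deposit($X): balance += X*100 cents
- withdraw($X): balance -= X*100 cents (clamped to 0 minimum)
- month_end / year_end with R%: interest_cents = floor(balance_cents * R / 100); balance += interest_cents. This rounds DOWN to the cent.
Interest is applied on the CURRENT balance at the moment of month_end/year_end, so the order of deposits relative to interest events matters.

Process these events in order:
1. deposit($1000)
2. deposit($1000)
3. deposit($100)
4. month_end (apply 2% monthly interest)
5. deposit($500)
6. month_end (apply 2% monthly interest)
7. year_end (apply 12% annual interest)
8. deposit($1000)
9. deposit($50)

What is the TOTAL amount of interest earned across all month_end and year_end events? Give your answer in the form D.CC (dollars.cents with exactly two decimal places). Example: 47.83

After 1 (deposit($1000)): balance=$3000.00 total_interest=$0.00
After 2 (deposit($1000)): balance=$4000.00 total_interest=$0.00
After 3 (deposit($100)): balance=$4100.00 total_interest=$0.00
After 4 (month_end (apply 2% monthly interest)): balance=$4182.00 total_interest=$82.00
After 5 (deposit($500)): balance=$4682.00 total_interest=$82.00
After 6 (month_end (apply 2% monthly interest)): balance=$4775.64 total_interest=$175.64
After 7 (year_end (apply 12% annual interest)): balance=$5348.71 total_interest=$748.71
After 8 (deposit($1000)): balance=$6348.71 total_interest=$748.71
After 9 (deposit($50)): balance=$6398.71 total_interest=$748.71

Answer: 748.71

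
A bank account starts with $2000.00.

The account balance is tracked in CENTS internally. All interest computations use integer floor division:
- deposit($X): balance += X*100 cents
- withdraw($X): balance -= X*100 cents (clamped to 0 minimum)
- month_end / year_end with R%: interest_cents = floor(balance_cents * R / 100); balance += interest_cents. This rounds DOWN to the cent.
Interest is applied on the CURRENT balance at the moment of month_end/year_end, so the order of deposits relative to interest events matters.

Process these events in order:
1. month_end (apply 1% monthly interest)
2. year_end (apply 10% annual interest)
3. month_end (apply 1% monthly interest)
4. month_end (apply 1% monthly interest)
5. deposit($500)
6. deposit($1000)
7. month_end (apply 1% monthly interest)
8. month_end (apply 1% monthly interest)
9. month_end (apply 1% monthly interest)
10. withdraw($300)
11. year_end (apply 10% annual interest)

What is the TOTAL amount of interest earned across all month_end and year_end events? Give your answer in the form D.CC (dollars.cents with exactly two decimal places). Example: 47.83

Answer: 738.85

Derivation:
After 1 (month_end (apply 1% monthly interest)): balance=$2020.00 total_interest=$20.00
After 2 (year_end (apply 10% annual interest)): balance=$2222.00 total_interest=$222.00
After 3 (month_end (apply 1% monthly interest)): balance=$2244.22 total_interest=$244.22
After 4 (month_end (apply 1% monthly interest)): balance=$2266.66 total_interest=$266.66
After 5 (deposit($500)): balance=$2766.66 total_interest=$266.66
After 6 (deposit($1000)): balance=$3766.66 total_interest=$266.66
After 7 (month_end (apply 1% monthly interest)): balance=$3804.32 total_interest=$304.32
After 8 (month_end (apply 1% monthly interest)): balance=$3842.36 total_interest=$342.36
After 9 (month_end (apply 1% monthly interest)): balance=$3880.78 total_interest=$380.78
After 10 (withdraw($300)): balance=$3580.78 total_interest=$380.78
After 11 (year_end (apply 10% annual interest)): balance=$3938.85 total_interest=$738.85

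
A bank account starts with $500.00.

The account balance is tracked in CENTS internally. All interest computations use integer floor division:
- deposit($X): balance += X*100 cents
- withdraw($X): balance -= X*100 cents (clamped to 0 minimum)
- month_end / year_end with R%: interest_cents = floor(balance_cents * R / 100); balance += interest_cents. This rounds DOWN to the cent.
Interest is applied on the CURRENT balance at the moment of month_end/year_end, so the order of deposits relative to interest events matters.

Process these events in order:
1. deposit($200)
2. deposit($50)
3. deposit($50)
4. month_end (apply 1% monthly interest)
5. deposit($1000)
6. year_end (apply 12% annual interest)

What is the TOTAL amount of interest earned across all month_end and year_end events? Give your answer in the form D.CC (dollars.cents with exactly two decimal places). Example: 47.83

After 1 (deposit($200)): balance=$700.00 total_interest=$0.00
After 2 (deposit($50)): balance=$750.00 total_interest=$0.00
After 3 (deposit($50)): balance=$800.00 total_interest=$0.00
After 4 (month_end (apply 1% monthly interest)): balance=$808.00 total_interest=$8.00
After 5 (deposit($1000)): balance=$1808.00 total_interest=$8.00
After 6 (year_end (apply 12% annual interest)): balance=$2024.96 total_interest=$224.96

Answer: 224.96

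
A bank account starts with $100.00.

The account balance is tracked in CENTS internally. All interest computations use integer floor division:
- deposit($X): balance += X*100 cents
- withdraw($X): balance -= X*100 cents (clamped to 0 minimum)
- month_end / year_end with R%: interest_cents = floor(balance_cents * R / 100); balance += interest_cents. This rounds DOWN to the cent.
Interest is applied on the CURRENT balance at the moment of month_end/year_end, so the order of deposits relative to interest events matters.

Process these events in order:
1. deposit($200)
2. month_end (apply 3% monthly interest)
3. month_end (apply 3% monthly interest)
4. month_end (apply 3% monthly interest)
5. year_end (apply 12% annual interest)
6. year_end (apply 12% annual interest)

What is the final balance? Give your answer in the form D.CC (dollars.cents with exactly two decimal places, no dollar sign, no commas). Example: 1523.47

Answer: 411.19

Derivation:
After 1 (deposit($200)): balance=$300.00 total_interest=$0.00
After 2 (month_end (apply 3% monthly interest)): balance=$309.00 total_interest=$9.00
After 3 (month_end (apply 3% monthly interest)): balance=$318.27 total_interest=$18.27
After 4 (month_end (apply 3% monthly interest)): balance=$327.81 total_interest=$27.81
After 5 (year_end (apply 12% annual interest)): balance=$367.14 total_interest=$67.14
After 6 (year_end (apply 12% annual interest)): balance=$411.19 total_interest=$111.19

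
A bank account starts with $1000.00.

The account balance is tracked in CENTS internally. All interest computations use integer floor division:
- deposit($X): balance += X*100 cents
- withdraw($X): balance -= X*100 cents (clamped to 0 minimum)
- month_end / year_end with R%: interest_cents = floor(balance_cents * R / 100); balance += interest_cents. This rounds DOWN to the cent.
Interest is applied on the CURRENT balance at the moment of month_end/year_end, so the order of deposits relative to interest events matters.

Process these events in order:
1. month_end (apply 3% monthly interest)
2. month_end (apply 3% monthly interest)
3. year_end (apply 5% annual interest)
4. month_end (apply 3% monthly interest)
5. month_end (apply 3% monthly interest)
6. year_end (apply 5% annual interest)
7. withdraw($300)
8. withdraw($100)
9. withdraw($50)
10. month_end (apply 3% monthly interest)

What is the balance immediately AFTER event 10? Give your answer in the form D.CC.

Answer: 814.57

Derivation:
After 1 (month_end (apply 3% monthly interest)): balance=$1030.00 total_interest=$30.00
After 2 (month_end (apply 3% monthly interest)): balance=$1060.90 total_interest=$60.90
After 3 (year_end (apply 5% annual interest)): balance=$1113.94 total_interest=$113.94
After 4 (month_end (apply 3% monthly interest)): balance=$1147.35 total_interest=$147.35
After 5 (month_end (apply 3% monthly interest)): balance=$1181.77 total_interest=$181.77
After 6 (year_end (apply 5% annual interest)): balance=$1240.85 total_interest=$240.85
After 7 (withdraw($300)): balance=$940.85 total_interest=$240.85
After 8 (withdraw($100)): balance=$840.85 total_interest=$240.85
After 9 (withdraw($50)): balance=$790.85 total_interest=$240.85
After 10 (month_end (apply 3% monthly interest)): balance=$814.57 total_interest=$264.57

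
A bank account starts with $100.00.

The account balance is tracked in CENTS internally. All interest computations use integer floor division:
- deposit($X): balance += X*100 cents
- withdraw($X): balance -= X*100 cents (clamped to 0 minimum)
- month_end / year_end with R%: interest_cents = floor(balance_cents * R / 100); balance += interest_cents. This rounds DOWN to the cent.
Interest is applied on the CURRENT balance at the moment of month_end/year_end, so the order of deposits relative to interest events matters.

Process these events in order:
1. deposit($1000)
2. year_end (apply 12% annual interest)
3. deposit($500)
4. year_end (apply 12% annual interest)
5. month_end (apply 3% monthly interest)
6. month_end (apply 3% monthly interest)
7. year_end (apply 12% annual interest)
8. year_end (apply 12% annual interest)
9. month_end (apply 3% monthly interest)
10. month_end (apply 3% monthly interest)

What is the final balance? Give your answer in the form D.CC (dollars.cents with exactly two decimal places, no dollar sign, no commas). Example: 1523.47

Answer: 2738.71

Derivation:
After 1 (deposit($1000)): balance=$1100.00 total_interest=$0.00
After 2 (year_end (apply 12% annual interest)): balance=$1232.00 total_interest=$132.00
After 3 (deposit($500)): balance=$1732.00 total_interest=$132.00
After 4 (year_end (apply 12% annual interest)): balance=$1939.84 total_interest=$339.84
After 5 (month_end (apply 3% monthly interest)): balance=$1998.03 total_interest=$398.03
After 6 (month_end (apply 3% monthly interest)): balance=$2057.97 total_interest=$457.97
After 7 (year_end (apply 12% annual interest)): balance=$2304.92 total_interest=$704.92
After 8 (year_end (apply 12% annual interest)): balance=$2581.51 total_interest=$981.51
After 9 (month_end (apply 3% monthly interest)): balance=$2658.95 total_interest=$1058.95
After 10 (month_end (apply 3% monthly interest)): balance=$2738.71 total_interest=$1138.71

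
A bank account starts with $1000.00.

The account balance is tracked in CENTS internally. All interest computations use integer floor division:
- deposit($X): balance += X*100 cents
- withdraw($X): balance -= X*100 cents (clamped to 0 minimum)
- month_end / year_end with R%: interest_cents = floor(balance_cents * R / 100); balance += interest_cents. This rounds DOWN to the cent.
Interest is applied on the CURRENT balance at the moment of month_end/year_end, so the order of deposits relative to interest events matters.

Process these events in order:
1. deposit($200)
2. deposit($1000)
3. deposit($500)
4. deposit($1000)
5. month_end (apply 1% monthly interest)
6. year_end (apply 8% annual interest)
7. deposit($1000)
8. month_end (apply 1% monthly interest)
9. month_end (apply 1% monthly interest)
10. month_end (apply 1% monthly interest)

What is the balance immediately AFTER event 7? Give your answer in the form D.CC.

Answer: 5035.96

Derivation:
After 1 (deposit($200)): balance=$1200.00 total_interest=$0.00
After 2 (deposit($1000)): balance=$2200.00 total_interest=$0.00
After 3 (deposit($500)): balance=$2700.00 total_interest=$0.00
After 4 (deposit($1000)): balance=$3700.00 total_interest=$0.00
After 5 (month_end (apply 1% monthly interest)): balance=$3737.00 total_interest=$37.00
After 6 (year_end (apply 8% annual interest)): balance=$4035.96 total_interest=$335.96
After 7 (deposit($1000)): balance=$5035.96 total_interest=$335.96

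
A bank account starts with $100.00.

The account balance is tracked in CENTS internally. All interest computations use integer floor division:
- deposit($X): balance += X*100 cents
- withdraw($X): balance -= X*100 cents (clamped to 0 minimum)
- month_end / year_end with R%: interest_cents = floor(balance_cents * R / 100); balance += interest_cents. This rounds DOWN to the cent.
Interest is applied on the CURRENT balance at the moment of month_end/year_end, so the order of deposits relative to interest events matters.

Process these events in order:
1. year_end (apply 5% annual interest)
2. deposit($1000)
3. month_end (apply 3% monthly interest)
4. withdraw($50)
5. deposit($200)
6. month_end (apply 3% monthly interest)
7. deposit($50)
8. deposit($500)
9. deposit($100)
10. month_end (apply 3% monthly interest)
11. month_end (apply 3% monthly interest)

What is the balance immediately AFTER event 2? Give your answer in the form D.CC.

After 1 (year_end (apply 5% annual interest)): balance=$105.00 total_interest=$5.00
After 2 (deposit($1000)): balance=$1105.00 total_interest=$5.00

Answer: 1105.00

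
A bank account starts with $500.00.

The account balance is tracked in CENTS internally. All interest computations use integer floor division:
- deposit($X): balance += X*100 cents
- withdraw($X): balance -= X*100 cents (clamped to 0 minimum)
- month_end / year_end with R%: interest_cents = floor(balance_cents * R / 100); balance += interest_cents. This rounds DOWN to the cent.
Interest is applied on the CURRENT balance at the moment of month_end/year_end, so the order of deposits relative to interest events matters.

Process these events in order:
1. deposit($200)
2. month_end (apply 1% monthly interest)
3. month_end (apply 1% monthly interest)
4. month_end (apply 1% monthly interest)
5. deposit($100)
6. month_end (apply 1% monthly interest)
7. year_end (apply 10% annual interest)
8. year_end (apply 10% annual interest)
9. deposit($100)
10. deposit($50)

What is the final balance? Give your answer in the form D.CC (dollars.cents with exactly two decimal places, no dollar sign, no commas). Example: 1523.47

After 1 (deposit($200)): balance=$700.00 total_interest=$0.00
After 2 (month_end (apply 1% monthly interest)): balance=$707.00 total_interest=$7.00
After 3 (month_end (apply 1% monthly interest)): balance=$714.07 total_interest=$14.07
After 4 (month_end (apply 1% monthly interest)): balance=$721.21 total_interest=$21.21
After 5 (deposit($100)): balance=$821.21 total_interest=$21.21
After 6 (month_end (apply 1% monthly interest)): balance=$829.42 total_interest=$29.42
After 7 (year_end (apply 10% annual interest)): balance=$912.36 total_interest=$112.36
After 8 (year_end (apply 10% annual interest)): balance=$1003.59 total_interest=$203.59
After 9 (deposit($100)): balance=$1103.59 total_interest=$203.59
After 10 (deposit($50)): balance=$1153.59 total_interest=$203.59

Answer: 1153.59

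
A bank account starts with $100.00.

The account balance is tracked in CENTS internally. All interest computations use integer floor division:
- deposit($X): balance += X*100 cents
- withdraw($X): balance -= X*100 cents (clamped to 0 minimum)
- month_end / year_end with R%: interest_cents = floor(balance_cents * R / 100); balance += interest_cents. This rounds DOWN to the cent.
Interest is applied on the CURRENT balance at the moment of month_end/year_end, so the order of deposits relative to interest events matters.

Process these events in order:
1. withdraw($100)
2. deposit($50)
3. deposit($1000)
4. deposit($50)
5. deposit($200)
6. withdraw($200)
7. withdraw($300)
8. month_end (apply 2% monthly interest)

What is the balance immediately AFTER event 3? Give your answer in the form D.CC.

After 1 (withdraw($100)): balance=$0.00 total_interest=$0.00
After 2 (deposit($50)): balance=$50.00 total_interest=$0.00
After 3 (deposit($1000)): balance=$1050.00 total_interest=$0.00

Answer: 1050.00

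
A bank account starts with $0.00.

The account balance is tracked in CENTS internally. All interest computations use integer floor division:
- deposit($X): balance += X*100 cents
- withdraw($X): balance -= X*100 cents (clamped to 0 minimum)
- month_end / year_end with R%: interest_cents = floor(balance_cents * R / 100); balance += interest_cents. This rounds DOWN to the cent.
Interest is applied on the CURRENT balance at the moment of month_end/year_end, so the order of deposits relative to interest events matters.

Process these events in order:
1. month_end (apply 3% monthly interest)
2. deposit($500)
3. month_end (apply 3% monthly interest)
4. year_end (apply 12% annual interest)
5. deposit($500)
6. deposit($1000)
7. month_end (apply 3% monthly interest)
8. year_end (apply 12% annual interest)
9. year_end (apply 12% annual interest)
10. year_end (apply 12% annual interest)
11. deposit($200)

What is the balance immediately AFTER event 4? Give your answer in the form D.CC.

Answer: 576.80

Derivation:
After 1 (month_end (apply 3% monthly interest)): balance=$0.00 total_interest=$0.00
After 2 (deposit($500)): balance=$500.00 total_interest=$0.00
After 3 (month_end (apply 3% monthly interest)): balance=$515.00 total_interest=$15.00
After 4 (year_end (apply 12% annual interest)): balance=$576.80 total_interest=$76.80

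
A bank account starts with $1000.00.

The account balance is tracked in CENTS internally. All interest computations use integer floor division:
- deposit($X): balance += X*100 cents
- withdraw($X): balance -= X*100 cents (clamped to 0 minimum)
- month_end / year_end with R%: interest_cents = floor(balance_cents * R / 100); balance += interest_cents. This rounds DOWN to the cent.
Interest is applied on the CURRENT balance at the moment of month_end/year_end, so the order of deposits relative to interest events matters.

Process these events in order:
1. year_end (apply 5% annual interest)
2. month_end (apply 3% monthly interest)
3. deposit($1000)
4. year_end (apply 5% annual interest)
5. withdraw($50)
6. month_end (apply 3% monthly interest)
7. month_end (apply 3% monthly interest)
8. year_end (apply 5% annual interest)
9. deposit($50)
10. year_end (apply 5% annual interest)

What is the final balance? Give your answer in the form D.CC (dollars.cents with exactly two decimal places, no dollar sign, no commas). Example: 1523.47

Answer: 2550.33

Derivation:
After 1 (year_end (apply 5% annual interest)): balance=$1050.00 total_interest=$50.00
After 2 (month_end (apply 3% monthly interest)): balance=$1081.50 total_interest=$81.50
After 3 (deposit($1000)): balance=$2081.50 total_interest=$81.50
After 4 (year_end (apply 5% annual interest)): balance=$2185.57 total_interest=$185.57
After 5 (withdraw($50)): balance=$2135.57 total_interest=$185.57
After 6 (month_end (apply 3% monthly interest)): balance=$2199.63 total_interest=$249.63
After 7 (month_end (apply 3% monthly interest)): balance=$2265.61 total_interest=$315.61
After 8 (year_end (apply 5% annual interest)): balance=$2378.89 total_interest=$428.89
After 9 (deposit($50)): balance=$2428.89 total_interest=$428.89
After 10 (year_end (apply 5% annual interest)): balance=$2550.33 total_interest=$550.33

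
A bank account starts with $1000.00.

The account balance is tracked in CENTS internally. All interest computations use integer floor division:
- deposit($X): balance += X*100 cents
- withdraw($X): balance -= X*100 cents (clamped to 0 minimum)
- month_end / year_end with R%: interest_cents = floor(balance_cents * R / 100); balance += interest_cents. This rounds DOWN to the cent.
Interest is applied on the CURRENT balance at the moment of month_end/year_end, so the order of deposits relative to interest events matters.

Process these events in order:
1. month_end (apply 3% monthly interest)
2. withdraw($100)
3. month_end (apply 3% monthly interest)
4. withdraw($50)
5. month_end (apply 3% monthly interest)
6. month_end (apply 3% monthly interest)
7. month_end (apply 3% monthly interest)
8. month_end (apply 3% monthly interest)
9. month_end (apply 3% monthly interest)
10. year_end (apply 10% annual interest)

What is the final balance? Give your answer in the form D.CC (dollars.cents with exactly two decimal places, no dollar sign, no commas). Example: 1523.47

Answer: 1157.72

Derivation:
After 1 (month_end (apply 3% monthly interest)): balance=$1030.00 total_interest=$30.00
After 2 (withdraw($100)): balance=$930.00 total_interest=$30.00
After 3 (month_end (apply 3% monthly interest)): balance=$957.90 total_interest=$57.90
After 4 (withdraw($50)): balance=$907.90 total_interest=$57.90
After 5 (month_end (apply 3% monthly interest)): balance=$935.13 total_interest=$85.13
After 6 (month_end (apply 3% monthly interest)): balance=$963.18 total_interest=$113.18
After 7 (month_end (apply 3% monthly interest)): balance=$992.07 total_interest=$142.07
After 8 (month_end (apply 3% monthly interest)): balance=$1021.83 total_interest=$171.83
After 9 (month_end (apply 3% monthly interest)): balance=$1052.48 total_interest=$202.48
After 10 (year_end (apply 10% annual interest)): balance=$1157.72 total_interest=$307.72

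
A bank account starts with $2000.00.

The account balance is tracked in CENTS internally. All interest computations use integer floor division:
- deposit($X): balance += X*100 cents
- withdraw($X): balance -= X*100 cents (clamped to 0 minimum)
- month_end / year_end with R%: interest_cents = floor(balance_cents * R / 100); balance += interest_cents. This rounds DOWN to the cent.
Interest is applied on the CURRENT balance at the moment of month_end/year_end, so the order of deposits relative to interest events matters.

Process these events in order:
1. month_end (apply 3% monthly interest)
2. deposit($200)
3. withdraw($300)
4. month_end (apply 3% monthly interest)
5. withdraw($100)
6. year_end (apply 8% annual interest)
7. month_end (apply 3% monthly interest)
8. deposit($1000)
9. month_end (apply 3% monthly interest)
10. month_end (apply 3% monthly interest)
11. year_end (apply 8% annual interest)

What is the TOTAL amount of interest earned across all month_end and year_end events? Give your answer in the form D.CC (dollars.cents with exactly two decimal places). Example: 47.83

Answer: 791.36

Derivation:
After 1 (month_end (apply 3% monthly interest)): balance=$2060.00 total_interest=$60.00
After 2 (deposit($200)): balance=$2260.00 total_interest=$60.00
After 3 (withdraw($300)): balance=$1960.00 total_interest=$60.00
After 4 (month_end (apply 3% monthly interest)): balance=$2018.80 total_interest=$118.80
After 5 (withdraw($100)): balance=$1918.80 total_interest=$118.80
After 6 (year_end (apply 8% annual interest)): balance=$2072.30 total_interest=$272.30
After 7 (month_end (apply 3% monthly interest)): balance=$2134.46 total_interest=$334.46
After 8 (deposit($1000)): balance=$3134.46 total_interest=$334.46
After 9 (month_end (apply 3% monthly interest)): balance=$3228.49 total_interest=$428.49
After 10 (month_end (apply 3% monthly interest)): balance=$3325.34 total_interest=$525.34
After 11 (year_end (apply 8% annual interest)): balance=$3591.36 total_interest=$791.36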